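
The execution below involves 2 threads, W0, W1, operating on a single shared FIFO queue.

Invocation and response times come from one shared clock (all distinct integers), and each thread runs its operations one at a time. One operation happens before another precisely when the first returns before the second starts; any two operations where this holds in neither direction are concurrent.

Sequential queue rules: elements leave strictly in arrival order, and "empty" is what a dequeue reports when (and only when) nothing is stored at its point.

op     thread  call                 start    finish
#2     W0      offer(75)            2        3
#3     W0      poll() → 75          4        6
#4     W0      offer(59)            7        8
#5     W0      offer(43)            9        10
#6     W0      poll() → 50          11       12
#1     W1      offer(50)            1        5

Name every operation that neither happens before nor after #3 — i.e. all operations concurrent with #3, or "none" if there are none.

concurrent with #3 ([4,6]): every op whose interval crosses 4..6
#1 [1,5]: concurrent
#2 [2,3]: before
#4 [7,8]: after
#5 [9,10]: after
#6 [11,12]: after

#1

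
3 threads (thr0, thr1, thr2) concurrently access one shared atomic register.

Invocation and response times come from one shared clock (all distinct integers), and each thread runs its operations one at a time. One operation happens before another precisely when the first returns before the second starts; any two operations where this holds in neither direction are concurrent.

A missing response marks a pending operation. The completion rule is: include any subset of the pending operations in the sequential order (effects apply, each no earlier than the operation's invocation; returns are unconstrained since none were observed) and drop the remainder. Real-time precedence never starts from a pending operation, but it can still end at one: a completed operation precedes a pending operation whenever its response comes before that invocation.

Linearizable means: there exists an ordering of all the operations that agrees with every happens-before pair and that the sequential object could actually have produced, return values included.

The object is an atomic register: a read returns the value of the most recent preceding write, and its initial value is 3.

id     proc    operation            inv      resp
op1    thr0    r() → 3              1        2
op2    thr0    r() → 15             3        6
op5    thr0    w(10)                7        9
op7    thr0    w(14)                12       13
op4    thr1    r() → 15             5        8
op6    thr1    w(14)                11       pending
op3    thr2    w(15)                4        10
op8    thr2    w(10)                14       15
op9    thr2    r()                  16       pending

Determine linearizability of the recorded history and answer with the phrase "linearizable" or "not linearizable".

linearizable

one valid linearization: op1, op3, op2, op4, op5, op6, op7, op8
after step 1 (op1 r() → 3): value 3
after step 2 (op3 w(15)): value 15
after step 3 (op2 r() → 15): value 15
after step 4 (op4 r() → 15): value 15
after step 5 (op5 w(10)): value 10
after step 6 (op6 w(14) (pending, included)): value 14
after step 7 (op7 w(14)): value 14
after step 8 (op8 w(10)): value 10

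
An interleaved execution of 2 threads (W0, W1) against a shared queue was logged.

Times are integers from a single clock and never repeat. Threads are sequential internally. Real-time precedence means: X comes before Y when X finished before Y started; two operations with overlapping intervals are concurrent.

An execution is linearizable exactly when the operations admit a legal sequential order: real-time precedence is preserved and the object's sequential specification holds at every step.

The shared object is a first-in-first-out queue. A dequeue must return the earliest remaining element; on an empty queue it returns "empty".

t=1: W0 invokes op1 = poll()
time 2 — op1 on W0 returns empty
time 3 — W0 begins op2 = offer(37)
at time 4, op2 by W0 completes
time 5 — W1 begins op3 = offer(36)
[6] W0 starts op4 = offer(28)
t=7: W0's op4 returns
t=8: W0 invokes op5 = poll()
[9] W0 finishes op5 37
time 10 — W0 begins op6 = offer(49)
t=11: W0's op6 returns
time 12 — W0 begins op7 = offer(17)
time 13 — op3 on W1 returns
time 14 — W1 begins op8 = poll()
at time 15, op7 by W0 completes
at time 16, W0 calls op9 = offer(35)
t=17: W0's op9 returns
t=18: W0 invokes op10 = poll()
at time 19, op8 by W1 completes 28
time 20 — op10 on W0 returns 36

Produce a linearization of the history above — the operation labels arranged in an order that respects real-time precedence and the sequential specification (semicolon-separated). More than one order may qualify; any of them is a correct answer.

after step 1 (op1 poll() → empty): queue <>
after step 2 (op2 offer(37)): queue <37>
after step 3 (op3 offer(36)): queue <37,36>
after step 4 (op4 offer(28)): queue <37,36,28>
after step 5 (op5 poll() → 37): queue <36,28>
after step 6 (op6 offer(49)): queue <36,28,49>
after step 7 (op7 offer(17)): queue <36,28,49,17>
after step 8 (op9 offer(35)): queue <36,28,49,17,35>
after step 9 (op10 poll() → 36): queue <28,49,17,35>
after step 10 (op8 poll() → 28): queue <49,17,35>

op1; op2; op3; op4; op5; op6; op7; op9; op10; op8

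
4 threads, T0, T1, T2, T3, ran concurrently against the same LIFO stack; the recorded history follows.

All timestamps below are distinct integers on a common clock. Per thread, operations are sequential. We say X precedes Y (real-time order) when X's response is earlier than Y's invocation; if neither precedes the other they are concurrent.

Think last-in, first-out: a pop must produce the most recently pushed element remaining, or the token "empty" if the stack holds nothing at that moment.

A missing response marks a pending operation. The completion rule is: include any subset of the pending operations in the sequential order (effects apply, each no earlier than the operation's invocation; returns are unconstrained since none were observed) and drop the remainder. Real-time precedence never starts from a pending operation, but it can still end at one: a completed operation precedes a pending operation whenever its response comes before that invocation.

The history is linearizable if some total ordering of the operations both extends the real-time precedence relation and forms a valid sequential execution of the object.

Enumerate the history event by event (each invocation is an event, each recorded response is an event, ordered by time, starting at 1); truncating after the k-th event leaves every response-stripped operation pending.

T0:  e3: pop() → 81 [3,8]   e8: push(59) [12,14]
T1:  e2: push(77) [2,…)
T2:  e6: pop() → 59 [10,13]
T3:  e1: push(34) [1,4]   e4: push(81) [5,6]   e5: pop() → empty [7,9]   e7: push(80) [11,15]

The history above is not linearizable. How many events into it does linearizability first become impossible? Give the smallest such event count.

9

one valid order for events 1..8 is e1, e2, e4, e3:
after step 1 (e1 push(34)): stack <34>
after step 2 (e2 push(77) (pending, included)): stack <34,77>
after step 3 (e4 push(81)): stack <34,77,81>
after step 4 (e3 pop() → 81): stack <34,77>
event 9 — e5's response, time 9 — after it, nothing linearizes
including or dropping the 1 pending operation (e2) in any combination fails
for example e1, e3, e4, e5 (pending dropped) fails at step 2: e3 pop() → 81 is not legal there
for example e1, e4, e3, e5 (pending dropped) fails at step 4: e5 pop() → empty is not legal there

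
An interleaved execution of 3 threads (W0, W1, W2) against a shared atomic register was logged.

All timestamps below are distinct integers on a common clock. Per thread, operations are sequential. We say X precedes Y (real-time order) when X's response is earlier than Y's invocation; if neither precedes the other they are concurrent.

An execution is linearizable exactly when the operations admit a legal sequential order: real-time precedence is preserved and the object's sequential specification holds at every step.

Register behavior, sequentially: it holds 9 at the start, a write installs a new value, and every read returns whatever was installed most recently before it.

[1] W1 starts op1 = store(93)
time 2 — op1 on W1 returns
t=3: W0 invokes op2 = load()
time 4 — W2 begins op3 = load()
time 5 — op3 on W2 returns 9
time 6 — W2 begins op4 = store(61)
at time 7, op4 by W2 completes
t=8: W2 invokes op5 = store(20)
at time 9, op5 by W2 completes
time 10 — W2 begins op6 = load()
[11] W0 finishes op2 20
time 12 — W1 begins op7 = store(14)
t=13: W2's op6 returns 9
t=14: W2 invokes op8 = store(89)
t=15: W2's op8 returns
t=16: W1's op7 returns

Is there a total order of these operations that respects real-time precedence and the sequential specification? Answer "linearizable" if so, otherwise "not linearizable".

not linearizable

through event 4 a valid linearization exists; event 5 (op3 responding at time 5) ends that
one real-time candidate order over the 2 completed operations — the atomic register replay rejects it
no completion choice of the 1 pending operation (op2) rescues it — every subset was tried
take op1, op3 (pending dropped): step 2 already fails, because op3 load() → 9 cannot occur there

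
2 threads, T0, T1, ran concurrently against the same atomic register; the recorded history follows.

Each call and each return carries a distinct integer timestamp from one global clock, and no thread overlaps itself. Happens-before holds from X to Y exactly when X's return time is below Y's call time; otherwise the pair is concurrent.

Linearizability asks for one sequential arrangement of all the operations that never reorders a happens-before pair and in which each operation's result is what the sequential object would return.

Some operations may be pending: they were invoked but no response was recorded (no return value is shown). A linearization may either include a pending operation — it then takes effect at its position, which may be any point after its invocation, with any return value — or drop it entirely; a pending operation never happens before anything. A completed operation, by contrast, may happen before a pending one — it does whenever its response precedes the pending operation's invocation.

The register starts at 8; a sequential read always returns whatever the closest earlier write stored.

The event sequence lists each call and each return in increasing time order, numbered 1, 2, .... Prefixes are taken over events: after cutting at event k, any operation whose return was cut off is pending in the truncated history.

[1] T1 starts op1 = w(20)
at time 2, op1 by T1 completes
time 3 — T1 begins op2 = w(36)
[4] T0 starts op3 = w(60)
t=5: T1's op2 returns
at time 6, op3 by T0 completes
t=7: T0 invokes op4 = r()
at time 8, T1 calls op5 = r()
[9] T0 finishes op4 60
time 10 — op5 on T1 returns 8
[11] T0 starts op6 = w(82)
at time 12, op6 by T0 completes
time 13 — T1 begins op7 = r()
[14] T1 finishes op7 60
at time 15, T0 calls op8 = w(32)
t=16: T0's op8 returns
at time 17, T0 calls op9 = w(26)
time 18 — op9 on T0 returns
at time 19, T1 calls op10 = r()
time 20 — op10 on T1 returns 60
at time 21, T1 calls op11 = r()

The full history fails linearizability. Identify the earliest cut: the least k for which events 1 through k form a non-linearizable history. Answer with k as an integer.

events 1..9 are still linearizable — one witness is op1, op2, op3, op4:
1. op1 w(20), leaving value 20
2. op2 w(36), leaving value 36
3. op3 w(60), leaving value 60
4. op4 r() → 60, leaving value 60
at event 10 (op5's time-10 response) nothing linearizes any more
one such order, op1, op2, op3, op4, op5, breaks at step 5 where op5 r() → 8 is illegal
one such order, op1, op2, op3, op5, op4, breaks at step 4 where op5 r() → 8 is illegal

10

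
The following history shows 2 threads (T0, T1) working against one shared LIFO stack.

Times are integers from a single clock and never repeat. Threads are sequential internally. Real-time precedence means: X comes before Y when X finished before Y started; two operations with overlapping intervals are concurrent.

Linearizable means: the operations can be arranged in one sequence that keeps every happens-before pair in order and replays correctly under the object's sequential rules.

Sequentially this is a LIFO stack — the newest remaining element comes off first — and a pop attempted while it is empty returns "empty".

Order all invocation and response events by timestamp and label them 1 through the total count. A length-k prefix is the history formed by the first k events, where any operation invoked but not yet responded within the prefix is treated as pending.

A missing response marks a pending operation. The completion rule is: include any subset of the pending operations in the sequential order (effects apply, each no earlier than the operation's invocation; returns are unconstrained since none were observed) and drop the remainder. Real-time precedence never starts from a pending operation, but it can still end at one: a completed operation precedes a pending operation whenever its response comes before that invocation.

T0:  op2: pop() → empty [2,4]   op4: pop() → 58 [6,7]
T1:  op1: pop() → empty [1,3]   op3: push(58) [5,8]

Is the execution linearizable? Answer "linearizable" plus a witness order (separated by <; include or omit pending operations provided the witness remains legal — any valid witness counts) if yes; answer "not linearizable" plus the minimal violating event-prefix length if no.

linearizable — witness: op1 < op2 < op3 < op4

step 1: op1 pop() → empty — stack <>
step 2: op2 pop() → empty — stack <>
step 3: op3 push(58) — stack <58>
step 4: op4 pop() → 58 — stack <>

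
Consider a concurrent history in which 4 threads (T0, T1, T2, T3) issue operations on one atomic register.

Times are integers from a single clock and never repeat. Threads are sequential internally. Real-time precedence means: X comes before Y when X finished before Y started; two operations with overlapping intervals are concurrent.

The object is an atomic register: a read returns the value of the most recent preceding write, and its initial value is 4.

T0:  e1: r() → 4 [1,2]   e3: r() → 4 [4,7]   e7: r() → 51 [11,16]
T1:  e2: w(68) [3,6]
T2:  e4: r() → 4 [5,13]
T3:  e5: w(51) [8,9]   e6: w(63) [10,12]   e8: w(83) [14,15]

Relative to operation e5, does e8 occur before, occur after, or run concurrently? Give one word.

after

e8 spans [14,15], e5 spans [8,9]
resp(e5)=9 < inv(e8)=14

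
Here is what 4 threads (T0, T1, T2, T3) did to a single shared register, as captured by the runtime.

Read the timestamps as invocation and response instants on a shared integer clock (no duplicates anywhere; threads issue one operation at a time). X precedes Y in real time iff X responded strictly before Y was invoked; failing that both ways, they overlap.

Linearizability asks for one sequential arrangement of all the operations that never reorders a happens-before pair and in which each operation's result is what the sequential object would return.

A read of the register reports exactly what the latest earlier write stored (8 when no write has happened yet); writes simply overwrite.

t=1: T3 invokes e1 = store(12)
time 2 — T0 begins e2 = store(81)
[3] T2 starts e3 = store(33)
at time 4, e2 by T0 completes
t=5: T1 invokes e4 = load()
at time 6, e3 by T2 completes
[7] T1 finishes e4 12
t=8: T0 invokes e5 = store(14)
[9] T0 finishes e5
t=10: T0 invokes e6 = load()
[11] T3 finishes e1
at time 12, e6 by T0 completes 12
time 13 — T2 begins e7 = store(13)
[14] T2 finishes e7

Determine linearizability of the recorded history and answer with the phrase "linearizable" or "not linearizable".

prefix check: 1..11 passes, 1..12 fails once e6's time-12 response joins
no legal order exists: 18 real-time-consistent candidates over 6 completed register operations, all rejected
take e1, e2, e3, e4, e5, e6: step 4 already fails, because e4 load() → 12 cannot occur there
take e1, e2, e4, e3, e5, e6: step 3 already fails, because e4 load() → 12 cannot occur there

not linearizable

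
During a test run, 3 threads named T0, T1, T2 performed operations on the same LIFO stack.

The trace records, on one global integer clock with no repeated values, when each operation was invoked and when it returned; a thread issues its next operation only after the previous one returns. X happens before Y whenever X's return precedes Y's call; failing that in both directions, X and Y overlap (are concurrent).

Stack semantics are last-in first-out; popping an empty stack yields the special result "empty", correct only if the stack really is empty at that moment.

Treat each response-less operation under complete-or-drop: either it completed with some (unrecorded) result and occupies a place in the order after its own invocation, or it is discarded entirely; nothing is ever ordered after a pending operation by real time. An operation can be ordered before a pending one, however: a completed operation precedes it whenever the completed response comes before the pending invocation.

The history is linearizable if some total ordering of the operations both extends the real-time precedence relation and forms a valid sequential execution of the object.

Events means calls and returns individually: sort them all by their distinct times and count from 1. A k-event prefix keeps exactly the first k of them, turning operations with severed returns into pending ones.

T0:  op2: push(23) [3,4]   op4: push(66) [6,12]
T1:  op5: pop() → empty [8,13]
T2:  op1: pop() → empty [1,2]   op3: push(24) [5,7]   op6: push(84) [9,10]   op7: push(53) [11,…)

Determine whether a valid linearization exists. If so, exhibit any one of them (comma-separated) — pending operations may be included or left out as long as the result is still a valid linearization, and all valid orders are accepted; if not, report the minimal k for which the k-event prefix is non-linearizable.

not linearizable — minimal violating prefix: 13 events

events 1..12 are fine; event 13 — the response of op5 at time 13 — makes the prefix non-linearizable
6 completed operations, 8 real-time-consistent orders — every LIFO stack replay fails
completion choices over the 1 pending operation (op7) were checked; none helps
e.g. op1, op2, op3, op4, op5, op6 (pending dropped): illegal at step 5, since op5 pop() → empty cannot apply there
e.g. op1, op2, op3, op4, op6, op5 (pending dropped): illegal at step 6, since op5 pop() → empty cannot apply there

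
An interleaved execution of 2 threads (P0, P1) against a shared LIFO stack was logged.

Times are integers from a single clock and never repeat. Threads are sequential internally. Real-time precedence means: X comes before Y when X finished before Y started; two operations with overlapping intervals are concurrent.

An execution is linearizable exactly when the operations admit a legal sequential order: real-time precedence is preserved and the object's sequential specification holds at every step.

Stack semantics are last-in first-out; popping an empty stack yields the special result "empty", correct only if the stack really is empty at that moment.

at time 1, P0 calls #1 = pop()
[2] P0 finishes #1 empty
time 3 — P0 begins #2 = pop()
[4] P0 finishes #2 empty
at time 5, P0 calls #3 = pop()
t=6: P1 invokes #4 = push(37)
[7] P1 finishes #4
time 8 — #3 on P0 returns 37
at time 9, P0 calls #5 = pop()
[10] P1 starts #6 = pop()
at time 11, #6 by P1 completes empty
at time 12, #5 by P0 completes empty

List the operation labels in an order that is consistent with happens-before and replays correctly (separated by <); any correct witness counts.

#1 < #2 < #4 < #3 < #5 < #6

1. #1 pop() → empty, leaving stack <>
2. #2 pop() → empty, leaving stack <>
3. #4 push(37), leaving stack <37>
4. #3 pop() → 37, leaving stack <>
5. #5 pop() → empty, leaving stack <>
6. #6 pop() → empty, leaving stack <>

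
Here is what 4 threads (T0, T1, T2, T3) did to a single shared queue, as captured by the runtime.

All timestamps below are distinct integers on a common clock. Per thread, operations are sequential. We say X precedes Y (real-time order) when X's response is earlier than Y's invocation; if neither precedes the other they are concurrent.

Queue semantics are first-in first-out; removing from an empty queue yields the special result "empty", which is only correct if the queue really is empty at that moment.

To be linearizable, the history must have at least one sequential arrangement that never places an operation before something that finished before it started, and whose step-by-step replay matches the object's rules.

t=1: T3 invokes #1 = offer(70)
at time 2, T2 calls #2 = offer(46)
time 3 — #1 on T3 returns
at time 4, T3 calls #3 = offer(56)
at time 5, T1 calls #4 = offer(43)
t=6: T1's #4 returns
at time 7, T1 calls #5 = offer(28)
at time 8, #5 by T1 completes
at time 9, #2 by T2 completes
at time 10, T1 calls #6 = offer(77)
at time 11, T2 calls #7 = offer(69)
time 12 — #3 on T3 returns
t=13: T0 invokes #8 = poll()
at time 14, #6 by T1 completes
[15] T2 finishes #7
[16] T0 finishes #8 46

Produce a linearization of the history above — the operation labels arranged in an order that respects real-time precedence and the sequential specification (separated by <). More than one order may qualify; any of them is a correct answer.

#2 < #1 < #3 < #4 < #5 < #6 < #7 < #8

after step 1 (#2 offer(46)): queue <46>
after step 2 (#1 offer(70)): queue <46,70>
after step 3 (#3 offer(56)): queue <46,70,56>
after step 4 (#4 offer(43)): queue <46,70,56,43>
after step 5 (#5 offer(28)): queue <46,70,56,43,28>
after step 6 (#6 offer(77)): queue <46,70,56,43,28,77>
after step 7 (#7 offer(69)): queue <46,70,56,43,28,77,69>
after step 8 (#8 poll() → 46): queue <70,56,43,28,77,69>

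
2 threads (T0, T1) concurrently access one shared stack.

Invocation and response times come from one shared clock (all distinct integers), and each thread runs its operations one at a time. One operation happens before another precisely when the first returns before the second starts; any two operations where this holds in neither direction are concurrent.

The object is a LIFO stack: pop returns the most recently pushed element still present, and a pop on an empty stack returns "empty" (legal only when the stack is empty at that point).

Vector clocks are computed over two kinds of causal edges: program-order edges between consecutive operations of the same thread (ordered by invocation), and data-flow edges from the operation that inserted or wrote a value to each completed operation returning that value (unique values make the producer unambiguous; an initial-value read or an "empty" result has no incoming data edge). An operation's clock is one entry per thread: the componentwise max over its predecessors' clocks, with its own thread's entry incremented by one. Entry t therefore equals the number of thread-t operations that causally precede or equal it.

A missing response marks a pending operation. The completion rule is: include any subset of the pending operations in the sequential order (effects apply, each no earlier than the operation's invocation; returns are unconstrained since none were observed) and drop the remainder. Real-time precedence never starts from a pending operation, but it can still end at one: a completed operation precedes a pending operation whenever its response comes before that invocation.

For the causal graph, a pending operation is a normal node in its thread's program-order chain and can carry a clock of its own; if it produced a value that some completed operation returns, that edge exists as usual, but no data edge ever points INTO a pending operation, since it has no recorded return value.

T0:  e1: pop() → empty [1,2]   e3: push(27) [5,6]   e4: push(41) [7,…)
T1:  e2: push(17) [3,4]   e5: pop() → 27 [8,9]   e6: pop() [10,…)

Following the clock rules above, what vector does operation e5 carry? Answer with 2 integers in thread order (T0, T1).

(2, 2)

no predecessors for e2 (invoked 3): T1 increments from zero → (0, 1)
no predecessors for e1 (invoked 1): T0 increments from zero → (1, 0)
e3, invoked 5, takes VC(e1)=(1, 0) under max, adds 1 for T0 → (2, 0)
e4, invoked 7, takes VC(e3)=(2, 0) under max, adds 1 for T0 → (3, 0)
e5, invoked 8, takes VC(e2)=(0, 1), VC(e3)=(2, 0) under max, adds 1 for T1 → (2, 2)
e6, invoked 10, takes VC(e5)=(2, 2) under max, adds 1 for T1 → (2, 3)
target: VC(e5) = (2, 2)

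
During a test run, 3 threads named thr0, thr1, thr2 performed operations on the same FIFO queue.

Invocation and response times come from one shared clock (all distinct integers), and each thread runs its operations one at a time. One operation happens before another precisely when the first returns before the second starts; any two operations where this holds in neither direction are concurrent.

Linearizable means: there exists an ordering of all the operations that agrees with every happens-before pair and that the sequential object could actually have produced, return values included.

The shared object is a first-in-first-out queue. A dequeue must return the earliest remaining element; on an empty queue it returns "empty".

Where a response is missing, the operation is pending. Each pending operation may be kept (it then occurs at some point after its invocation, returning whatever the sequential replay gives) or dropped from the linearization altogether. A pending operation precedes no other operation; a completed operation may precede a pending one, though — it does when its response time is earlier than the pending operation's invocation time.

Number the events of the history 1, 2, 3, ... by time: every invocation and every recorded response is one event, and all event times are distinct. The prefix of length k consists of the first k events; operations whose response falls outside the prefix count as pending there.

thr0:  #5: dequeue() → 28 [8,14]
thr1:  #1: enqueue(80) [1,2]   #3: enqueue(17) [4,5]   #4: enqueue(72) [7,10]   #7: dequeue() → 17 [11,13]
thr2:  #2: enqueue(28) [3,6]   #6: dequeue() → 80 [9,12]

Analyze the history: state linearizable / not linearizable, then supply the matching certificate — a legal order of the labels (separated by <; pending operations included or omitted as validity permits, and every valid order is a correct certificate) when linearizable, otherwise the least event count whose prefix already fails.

1. #1 enqueue(80), leaving queue <80>
2. #2 enqueue(28), leaving queue <80,28>
3. #3 enqueue(17), leaving queue <80,28,17>
4. #4 enqueue(72), leaving queue <80,28,17,72>
5. #6 dequeue() → 80, leaving queue <28,17,72>
6. #5 dequeue() → 28, leaving queue <17,72>
7. #7 dequeue() → 17, leaving queue <72>

linearizable — witness: #1 < #2 < #3 < #4 < #6 < #5 < #7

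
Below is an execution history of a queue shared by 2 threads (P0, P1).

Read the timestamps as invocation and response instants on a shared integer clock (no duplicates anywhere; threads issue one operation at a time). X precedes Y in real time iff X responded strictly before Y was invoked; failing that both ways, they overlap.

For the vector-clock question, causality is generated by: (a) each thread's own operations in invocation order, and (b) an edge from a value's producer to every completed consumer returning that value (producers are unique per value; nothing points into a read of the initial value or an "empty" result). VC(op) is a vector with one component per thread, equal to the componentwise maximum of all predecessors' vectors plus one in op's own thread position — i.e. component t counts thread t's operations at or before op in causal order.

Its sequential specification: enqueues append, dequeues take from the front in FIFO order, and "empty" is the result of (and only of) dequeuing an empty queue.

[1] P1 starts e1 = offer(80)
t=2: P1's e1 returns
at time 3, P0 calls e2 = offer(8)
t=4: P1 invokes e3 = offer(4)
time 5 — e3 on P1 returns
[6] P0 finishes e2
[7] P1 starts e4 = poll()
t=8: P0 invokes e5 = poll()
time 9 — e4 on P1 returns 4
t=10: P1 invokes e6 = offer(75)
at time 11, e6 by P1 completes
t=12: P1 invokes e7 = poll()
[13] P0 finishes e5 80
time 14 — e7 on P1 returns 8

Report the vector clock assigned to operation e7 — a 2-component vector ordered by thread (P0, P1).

VC(e1, invoked at 1): no causal predecessors; +1 on P1 → (0, 1)
VC(e2, invoked at 3): no causal predecessors; +1 on P0 → (1, 0)
e3, invoked 4, takes VC(e1)=(0, 1) under max, adds 1 for P1 → (0, 2)
e4, invoked 7, takes VC(e3)=(0, 2) under max, adds 1 for P1 → (0, 3)
e5, invoked 8, takes VC(e1)=(0, 1), VC(e2)=(1, 0) under max, adds 1 for P0 → (2, 1)
e6, invoked 10, takes VC(e4)=(0, 3) under max, adds 1 for P1 → (0, 4)
e7, invoked 12, takes VC(e2)=(1, 0), VC(e6)=(0, 4) under max, adds 1 for P1 → (1, 5)
target: VC(e7) = (1, 5)

(1, 5)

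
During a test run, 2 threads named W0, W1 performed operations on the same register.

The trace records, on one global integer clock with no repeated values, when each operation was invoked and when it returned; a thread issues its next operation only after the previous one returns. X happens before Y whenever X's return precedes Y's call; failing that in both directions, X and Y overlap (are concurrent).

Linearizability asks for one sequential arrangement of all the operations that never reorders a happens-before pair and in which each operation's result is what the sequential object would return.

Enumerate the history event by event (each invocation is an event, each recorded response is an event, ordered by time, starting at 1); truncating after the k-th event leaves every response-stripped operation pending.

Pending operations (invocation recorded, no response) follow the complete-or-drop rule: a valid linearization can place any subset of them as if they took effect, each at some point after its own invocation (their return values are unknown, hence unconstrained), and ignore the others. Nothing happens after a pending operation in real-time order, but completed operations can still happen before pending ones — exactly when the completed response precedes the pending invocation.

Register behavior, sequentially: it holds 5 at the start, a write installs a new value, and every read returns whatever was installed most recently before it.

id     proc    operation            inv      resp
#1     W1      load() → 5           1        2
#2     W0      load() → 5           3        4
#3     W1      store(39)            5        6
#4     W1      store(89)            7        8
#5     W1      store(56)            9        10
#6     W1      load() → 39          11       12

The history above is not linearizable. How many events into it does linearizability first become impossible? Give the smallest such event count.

12

events 1..11 are linearizable; a witness order is #1, #2, #3, #4, #5:
after step 1 (#1 load() → 5): value 5
after step 2 (#2 load() → 5): value 5
after step 3 (#3 store(39)): value 39
after step 4 (#4 store(89)): value 89
after step 5 (#5 store(56)): value 56
event 12 — #6's response, time 12 — after it, nothing linearizes
e.g. #1, #2, #3, #4, #5, #6: illegal at step 6, since #6 load() → 39 cannot apply there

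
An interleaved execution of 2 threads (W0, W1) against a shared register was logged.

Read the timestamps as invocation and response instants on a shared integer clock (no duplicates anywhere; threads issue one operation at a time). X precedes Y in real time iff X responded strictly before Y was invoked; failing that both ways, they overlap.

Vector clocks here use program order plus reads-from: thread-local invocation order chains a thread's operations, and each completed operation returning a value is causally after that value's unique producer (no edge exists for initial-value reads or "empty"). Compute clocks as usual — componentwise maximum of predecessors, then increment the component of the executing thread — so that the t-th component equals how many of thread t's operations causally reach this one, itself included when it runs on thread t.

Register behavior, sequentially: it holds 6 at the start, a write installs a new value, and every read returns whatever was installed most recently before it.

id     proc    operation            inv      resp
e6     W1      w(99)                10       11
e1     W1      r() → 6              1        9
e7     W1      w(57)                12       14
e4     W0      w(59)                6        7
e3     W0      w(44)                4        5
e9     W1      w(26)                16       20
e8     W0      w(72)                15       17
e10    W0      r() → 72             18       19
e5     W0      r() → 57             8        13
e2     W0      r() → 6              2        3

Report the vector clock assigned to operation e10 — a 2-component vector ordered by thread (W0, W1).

e1, invoked 1, has no incoming edges; only W1's bump applies → (0, 1)
e2, invoked 2, has no incoming edges; only W0's bump applies → (1, 0)
VC(e6, invoked at 10): max of VC(e1)=(0, 1), then +1 on thread W1 → (0, 2)
VC(e3, invoked at 4): max of VC(e2)=(1, 0), then +1 on thread W0 → (2, 0)
VC(e7, invoked at 12): max of VC(e6)=(0, 2), then +1 on thread W1 → (0, 3)
VC(e4, invoked at 6): max of VC(e3)=(2, 0), then +1 on thread W0 → (3, 0)
VC(e9, invoked at 16): max of VC(e7)=(0, 3), then +1 on thread W1 → (0, 4)
VC(e5, invoked at 8): max of VC(e4)=(3, 0), VC(e7)=(0, 3), then +1 on thread W0 → (4, 3)
VC(e8, invoked at 15): max of VC(e5)=(4, 3), then +1 on thread W0 → (5, 3)
VC(e10, invoked at 18): max of VC(e8)=(5, 3), then +1 on thread W0 → (6, 3)
target: VC(e10) = (6, 3)

(6, 3)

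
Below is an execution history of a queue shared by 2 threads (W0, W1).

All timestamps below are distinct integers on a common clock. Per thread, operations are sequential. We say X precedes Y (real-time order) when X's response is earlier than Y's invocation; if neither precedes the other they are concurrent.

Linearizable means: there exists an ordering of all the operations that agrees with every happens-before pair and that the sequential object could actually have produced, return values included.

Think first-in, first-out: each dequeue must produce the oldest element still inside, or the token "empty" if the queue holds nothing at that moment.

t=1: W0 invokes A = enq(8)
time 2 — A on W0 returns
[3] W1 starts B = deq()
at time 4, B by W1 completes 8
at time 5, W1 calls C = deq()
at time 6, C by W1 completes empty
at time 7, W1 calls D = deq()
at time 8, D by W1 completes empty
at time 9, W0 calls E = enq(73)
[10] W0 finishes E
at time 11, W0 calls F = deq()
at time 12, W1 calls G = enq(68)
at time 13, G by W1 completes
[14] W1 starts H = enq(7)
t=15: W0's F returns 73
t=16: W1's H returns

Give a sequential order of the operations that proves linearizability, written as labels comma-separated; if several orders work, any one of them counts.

1. A enq(8), leaving queue <8>
2. B deq() → 8, leaving queue <>
3. C deq() → empty, leaving queue <>
4. D deq() → empty, leaving queue <>
5. E enq(73), leaving queue <73>
6. F deq() → 73, leaving queue <>
7. G enq(68), leaving queue <68>
8. H enq(7), leaving queue <68,7>

A, B, C, D, E, F, G, H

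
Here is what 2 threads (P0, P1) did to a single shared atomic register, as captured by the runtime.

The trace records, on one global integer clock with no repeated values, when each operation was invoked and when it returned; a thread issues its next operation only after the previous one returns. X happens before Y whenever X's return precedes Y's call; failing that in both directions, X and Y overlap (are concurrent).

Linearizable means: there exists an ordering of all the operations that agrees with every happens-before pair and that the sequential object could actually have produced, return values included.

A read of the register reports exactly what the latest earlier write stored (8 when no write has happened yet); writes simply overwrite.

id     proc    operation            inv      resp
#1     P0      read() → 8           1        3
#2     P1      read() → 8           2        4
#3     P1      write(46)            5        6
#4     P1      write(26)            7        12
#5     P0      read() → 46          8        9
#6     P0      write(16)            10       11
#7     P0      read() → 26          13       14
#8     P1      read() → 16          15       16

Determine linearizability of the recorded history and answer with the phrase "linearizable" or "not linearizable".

cut after 15 events: linearizable; cut after 16 events (#8 responds, time 16): not linearizable
checked exhaustively: 6 real-time-consistent orders of 8 completed operations, zero legal atomic register replays
one such order, #1, #2, #3, #4, #5, #6, #7, #8, breaks at step 5 where #5 read() → 46 is illegal
one such order, #1, #2, #3, #5, #4, #6, #7, #8, breaks at step 7 where #7 read() → 26 is illegal

not linearizable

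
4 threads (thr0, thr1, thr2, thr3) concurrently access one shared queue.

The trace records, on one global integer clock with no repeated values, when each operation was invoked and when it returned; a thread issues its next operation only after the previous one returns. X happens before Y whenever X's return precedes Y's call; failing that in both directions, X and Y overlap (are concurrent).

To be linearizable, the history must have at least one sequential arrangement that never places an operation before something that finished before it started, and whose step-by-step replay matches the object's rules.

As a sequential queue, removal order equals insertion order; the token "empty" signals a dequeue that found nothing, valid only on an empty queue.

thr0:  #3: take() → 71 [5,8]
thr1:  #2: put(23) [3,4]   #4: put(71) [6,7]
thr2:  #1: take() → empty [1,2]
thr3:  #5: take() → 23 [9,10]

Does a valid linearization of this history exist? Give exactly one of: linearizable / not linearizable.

not linearizable

prefix check: 1..7 passes, 1..8 fails once #3's time-8 response joins
4 completed operations, 2 real-time-consistent orders — every queue replay fails
one such order, #1, #2, #3, #4, breaks at step 3 where #3 take() → 71 is illegal
one such order, #1, #2, #4, #3, breaks at step 4 where #3 take() → 71 is illegal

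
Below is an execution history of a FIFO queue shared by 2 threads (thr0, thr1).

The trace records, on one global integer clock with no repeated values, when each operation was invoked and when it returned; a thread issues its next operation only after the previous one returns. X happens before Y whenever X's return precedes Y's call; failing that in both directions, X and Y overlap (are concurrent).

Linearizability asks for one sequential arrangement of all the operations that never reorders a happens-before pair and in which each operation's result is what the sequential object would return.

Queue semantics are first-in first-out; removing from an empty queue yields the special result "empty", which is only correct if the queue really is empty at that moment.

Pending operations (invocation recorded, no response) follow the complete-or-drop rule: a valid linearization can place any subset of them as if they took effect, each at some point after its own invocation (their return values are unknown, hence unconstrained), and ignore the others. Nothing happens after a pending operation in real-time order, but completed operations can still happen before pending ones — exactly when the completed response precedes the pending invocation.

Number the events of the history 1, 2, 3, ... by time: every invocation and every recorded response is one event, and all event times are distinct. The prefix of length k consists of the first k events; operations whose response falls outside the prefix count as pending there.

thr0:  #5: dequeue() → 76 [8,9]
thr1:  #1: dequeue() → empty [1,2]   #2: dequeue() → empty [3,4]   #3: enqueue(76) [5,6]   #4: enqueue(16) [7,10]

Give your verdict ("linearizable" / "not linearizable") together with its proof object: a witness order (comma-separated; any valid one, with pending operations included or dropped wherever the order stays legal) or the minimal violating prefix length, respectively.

linearizable — witness: #1, #2, #3, #4, #5

after step 1 (#1 dequeue() → empty): queue <>
after step 2 (#2 dequeue() → empty): queue <>
after step 3 (#3 enqueue(76)): queue <76>
after step 4 (#4 enqueue(16)): queue <76,16>
after step 5 (#5 dequeue() → 76): queue <16>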